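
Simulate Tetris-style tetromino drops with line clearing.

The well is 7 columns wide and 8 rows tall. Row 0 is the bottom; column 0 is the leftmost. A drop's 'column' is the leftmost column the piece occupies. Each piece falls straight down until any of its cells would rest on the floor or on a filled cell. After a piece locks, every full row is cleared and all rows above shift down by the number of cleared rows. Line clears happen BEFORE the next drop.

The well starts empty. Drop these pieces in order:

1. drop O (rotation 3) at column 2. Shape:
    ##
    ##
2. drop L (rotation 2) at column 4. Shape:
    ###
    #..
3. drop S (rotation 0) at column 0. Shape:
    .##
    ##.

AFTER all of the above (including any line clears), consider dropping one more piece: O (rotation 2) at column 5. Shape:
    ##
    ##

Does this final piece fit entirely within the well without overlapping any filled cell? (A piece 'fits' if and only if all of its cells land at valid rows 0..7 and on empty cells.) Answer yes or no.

Drop 1: O rot3 at col 2 lands with bottom-row=0; cleared 0 line(s) (total 0); column heights now [0 0 2 2 0 0 0], max=2
Drop 2: L rot2 at col 4 lands with bottom-row=0; cleared 0 line(s) (total 0); column heights now [0 0 2 2 2 2 2], max=2
Drop 3: S rot0 at col 0 lands with bottom-row=1; cleared 1 line(s) (total 1); column heights now [0 2 2 1 1 0 0], max=2
Test piece O rot2 at col 5 (width 2): heights before test = [0 2 2 1 1 0 0]; fits = True

Answer: yes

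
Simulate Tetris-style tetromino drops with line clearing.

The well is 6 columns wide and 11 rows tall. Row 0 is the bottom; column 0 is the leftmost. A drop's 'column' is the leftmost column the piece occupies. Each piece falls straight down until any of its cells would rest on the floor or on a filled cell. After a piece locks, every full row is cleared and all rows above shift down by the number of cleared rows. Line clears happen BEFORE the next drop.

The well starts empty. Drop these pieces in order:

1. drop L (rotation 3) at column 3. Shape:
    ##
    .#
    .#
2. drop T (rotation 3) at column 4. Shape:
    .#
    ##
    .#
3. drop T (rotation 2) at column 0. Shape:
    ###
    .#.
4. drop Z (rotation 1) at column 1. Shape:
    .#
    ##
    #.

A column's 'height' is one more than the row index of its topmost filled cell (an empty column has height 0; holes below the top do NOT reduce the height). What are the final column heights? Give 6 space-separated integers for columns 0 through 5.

Answer: 2 4 5 3 4 5

Derivation:
Drop 1: L rot3 at col 3 lands with bottom-row=0; cleared 0 line(s) (total 0); column heights now [0 0 0 3 3 0], max=3
Drop 2: T rot3 at col 4 lands with bottom-row=2; cleared 0 line(s) (total 0); column heights now [0 0 0 3 4 5], max=5
Drop 3: T rot2 at col 0 lands with bottom-row=0; cleared 0 line(s) (total 0); column heights now [2 2 2 3 4 5], max=5
Drop 4: Z rot1 at col 1 lands with bottom-row=2; cleared 0 line(s) (total 0); column heights now [2 4 5 3 4 5], max=5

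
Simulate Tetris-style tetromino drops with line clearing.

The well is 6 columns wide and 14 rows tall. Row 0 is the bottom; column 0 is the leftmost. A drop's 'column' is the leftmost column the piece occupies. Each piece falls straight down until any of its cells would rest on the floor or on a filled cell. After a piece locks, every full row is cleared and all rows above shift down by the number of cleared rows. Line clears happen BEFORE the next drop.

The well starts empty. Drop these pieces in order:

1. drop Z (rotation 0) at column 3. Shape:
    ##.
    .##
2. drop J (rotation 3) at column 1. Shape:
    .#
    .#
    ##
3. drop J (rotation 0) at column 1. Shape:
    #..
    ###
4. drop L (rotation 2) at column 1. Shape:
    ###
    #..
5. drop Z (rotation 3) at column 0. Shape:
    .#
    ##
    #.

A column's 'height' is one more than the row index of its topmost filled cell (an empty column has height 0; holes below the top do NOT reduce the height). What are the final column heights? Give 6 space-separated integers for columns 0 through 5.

Answer: 8 9 7 7 2 1

Derivation:
Drop 1: Z rot0 at col 3 lands with bottom-row=0; cleared 0 line(s) (total 0); column heights now [0 0 0 2 2 1], max=2
Drop 2: J rot3 at col 1 lands with bottom-row=0; cleared 0 line(s) (total 0); column heights now [0 1 3 2 2 1], max=3
Drop 3: J rot0 at col 1 lands with bottom-row=3; cleared 0 line(s) (total 0); column heights now [0 5 4 4 2 1], max=5
Drop 4: L rot2 at col 1 lands with bottom-row=5; cleared 0 line(s) (total 0); column heights now [0 7 7 7 2 1], max=7
Drop 5: Z rot3 at col 0 lands with bottom-row=6; cleared 0 line(s) (total 0); column heights now [8 9 7 7 2 1], max=9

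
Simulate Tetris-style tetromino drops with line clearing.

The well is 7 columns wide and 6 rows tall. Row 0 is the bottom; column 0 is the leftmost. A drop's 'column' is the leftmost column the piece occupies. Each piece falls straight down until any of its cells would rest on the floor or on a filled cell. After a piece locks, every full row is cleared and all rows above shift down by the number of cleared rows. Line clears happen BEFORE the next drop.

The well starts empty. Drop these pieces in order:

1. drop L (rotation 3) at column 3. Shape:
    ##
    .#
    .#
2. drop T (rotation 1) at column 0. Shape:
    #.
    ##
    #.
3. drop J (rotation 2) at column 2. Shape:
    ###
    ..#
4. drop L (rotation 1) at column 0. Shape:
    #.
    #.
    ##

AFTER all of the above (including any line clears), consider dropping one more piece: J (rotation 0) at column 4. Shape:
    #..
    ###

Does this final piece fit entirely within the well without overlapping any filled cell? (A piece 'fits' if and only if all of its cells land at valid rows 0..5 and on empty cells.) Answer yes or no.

Answer: no

Derivation:
Drop 1: L rot3 at col 3 lands with bottom-row=0; cleared 0 line(s) (total 0); column heights now [0 0 0 3 3 0 0], max=3
Drop 2: T rot1 at col 0 lands with bottom-row=0; cleared 0 line(s) (total 0); column heights now [3 2 0 3 3 0 0], max=3
Drop 3: J rot2 at col 2 lands with bottom-row=3; cleared 0 line(s) (total 0); column heights now [3 2 5 5 5 0 0], max=5
Drop 4: L rot1 at col 0 lands with bottom-row=3; cleared 0 line(s) (total 0); column heights now [6 4 5 5 5 0 0], max=6
Test piece J rot0 at col 4 (width 3): heights before test = [6 4 5 5 5 0 0]; fits = False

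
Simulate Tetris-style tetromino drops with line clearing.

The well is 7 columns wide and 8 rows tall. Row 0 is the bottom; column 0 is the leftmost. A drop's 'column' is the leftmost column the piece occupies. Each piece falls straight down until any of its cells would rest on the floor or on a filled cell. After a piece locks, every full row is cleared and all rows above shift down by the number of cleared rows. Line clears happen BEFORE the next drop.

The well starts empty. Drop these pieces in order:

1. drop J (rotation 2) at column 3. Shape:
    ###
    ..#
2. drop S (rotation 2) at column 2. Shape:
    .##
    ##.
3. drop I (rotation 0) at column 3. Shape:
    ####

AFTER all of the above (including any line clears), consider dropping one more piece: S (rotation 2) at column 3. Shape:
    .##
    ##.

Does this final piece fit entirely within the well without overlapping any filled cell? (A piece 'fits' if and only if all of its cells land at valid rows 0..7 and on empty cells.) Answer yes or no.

Drop 1: J rot2 at col 3 lands with bottom-row=0; cleared 0 line(s) (total 0); column heights now [0 0 0 2 2 2 0], max=2
Drop 2: S rot2 at col 2 lands with bottom-row=2; cleared 0 line(s) (total 0); column heights now [0 0 3 4 4 2 0], max=4
Drop 3: I rot0 at col 3 lands with bottom-row=4; cleared 0 line(s) (total 0); column heights now [0 0 3 5 5 5 5], max=5
Test piece S rot2 at col 3 (width 3): heights before test = [0 0 3 5 5 5 5]; fits = True

Answer: yes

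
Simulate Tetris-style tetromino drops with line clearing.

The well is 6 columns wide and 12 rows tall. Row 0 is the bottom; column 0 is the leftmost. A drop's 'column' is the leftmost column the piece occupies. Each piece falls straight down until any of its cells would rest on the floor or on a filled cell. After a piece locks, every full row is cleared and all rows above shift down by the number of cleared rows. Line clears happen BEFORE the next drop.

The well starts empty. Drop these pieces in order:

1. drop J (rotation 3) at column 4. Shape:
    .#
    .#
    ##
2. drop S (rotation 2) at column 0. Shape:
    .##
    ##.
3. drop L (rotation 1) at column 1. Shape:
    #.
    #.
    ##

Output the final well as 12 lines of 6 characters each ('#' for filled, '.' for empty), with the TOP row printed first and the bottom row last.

Drop 1: J rot3 at col 4 lands with bottom-row=0; cleared 0 line(s) (total 0); column heights now [0 0 0 0 1 3], max=3
Drop 2: S rot2 at col 0 lands with bottom-row=0; cleared 0 line(s) (total 0); column heights now [1 2 2 0 1 3], max=3
Drop 3: L rot1 at col 1 lands with bottom-row=2; cleared 0 line(s) (total 0); column heights now [1 5 3 0 1 3], max=5

Answer: ......
......
......
......
......
......
......
.#....
.#....
.##..#
.##..#
##..##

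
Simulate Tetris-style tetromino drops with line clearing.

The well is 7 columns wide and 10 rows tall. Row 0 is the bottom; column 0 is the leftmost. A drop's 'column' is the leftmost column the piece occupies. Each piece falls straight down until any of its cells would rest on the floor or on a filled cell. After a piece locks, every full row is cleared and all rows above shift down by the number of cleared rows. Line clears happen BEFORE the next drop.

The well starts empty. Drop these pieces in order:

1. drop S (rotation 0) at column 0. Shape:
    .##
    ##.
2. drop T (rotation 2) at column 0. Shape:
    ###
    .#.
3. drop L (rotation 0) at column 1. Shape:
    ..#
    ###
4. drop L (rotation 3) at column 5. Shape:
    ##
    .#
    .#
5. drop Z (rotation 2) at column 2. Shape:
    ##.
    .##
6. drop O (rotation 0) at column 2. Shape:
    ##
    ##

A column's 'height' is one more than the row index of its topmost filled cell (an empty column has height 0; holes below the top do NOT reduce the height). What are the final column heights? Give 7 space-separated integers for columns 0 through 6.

Drop 1: S rot0 at col 0 lands with bottom-row=0; cleared 0 line(s) (total 0); column heights now [1 2 2 0 0 0 0], max=2
Drop 2: T rot2 at col 0 lands with bottom-row=2; cleared 0 line(s) (total 0); column heights now [4 4 4 0 0 0 0], max=4
Drop 3: L rot0 at col 1 lands with bottom-row=4; cleared 0 line(s) (total 0); column heights now [4 5 5 6 0 0 0], max=6
Drop 4: L rot3 at col 5 lands with bottom-row=0; cleared 0 line(s) (total 0); column heights now [4 5 5 6 0 3 3], max=6
Drop 5: Z rot2 at col 2 lands with bottom-row=6; cleared 0 line(s) (total 0); column heights now [4 5 8 8 7 3 3], max=8
Drop 6: O rot0 at col 2 lands with bottom-row=8; cleared 0 line(s) (total 0); column heights now [4 5 10 10 7 3 3], max=10

Answer: 4 5 10 10 7 3 3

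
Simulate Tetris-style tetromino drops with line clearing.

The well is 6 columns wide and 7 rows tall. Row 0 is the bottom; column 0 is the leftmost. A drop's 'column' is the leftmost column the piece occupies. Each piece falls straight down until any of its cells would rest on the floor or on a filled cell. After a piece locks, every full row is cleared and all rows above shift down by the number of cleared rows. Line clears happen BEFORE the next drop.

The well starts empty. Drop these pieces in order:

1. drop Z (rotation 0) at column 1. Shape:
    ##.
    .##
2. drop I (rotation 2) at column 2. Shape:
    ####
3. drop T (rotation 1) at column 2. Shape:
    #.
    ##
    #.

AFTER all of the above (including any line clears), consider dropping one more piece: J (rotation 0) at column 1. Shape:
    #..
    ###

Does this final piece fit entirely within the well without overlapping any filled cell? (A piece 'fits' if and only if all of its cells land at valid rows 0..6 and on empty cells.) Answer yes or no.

Drop 1: Z rot0 at col 1 lands with bottom-row=0; cleared 0 line(s) (total 0); column heights now [0 2 2 1 0 0], max=2
Drop 2: I rot2 at col 2 lands with bottom-row=2; cleared 0 line(s) (total 0); column heights now [0 2 3 3 3 3], max=3
Drop 3: T rot1 at col 2 lands with bottom-row=3; cleared 0 line(s) (total 0); column heights now [0 2 6 5 3 3], max=6
Test piece J rot0 at col 1 (width 3): heights before test = [0 2 6 5 3 3]; fits = False

Answer: no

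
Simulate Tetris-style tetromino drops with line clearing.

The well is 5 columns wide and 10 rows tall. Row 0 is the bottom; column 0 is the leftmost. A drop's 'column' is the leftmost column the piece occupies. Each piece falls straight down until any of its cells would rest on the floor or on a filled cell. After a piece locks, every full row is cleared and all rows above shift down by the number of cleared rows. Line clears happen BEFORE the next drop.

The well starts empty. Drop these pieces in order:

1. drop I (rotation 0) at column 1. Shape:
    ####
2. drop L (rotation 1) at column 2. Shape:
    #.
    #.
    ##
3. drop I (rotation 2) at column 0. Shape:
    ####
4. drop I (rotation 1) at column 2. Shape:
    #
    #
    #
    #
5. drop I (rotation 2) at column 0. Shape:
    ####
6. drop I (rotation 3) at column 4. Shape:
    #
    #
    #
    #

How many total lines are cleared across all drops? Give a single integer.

Drop 1: I rot0 at col 1 lands with bottom-row=0; cleared 0 line(s) (total 0); column heights now [0 1 1 1 1], max=1
Drop 2: L rot1 at col 2 lands with bottom-row=1; cleared 0 line(s) (total 0); column heights now [0 1 4 2 1], max=4
Drop 3: I rot2 at col 0 lands with bottom-row=4; cleared 0 line(s) (total 0); column heights now [5 5 5 5 1], max=5
Drop 4: I rot1 at col 2 lands with bottom-row=5; cleared 0 line(s) (total 0); column heights now [5 5 9 5 1], max=9
Drop 5: I rot2 at col 0 lands with bottom-row=9; cleared 0 line(s) (total 0); column heights now [10 10 10 10 1], max=10
Drop 6: I rot3 at col 4 lands with bottom-row=1; cleared 1 line(s) (total 1); column heights now [9 9 9 9 4], max=9

Answer: 1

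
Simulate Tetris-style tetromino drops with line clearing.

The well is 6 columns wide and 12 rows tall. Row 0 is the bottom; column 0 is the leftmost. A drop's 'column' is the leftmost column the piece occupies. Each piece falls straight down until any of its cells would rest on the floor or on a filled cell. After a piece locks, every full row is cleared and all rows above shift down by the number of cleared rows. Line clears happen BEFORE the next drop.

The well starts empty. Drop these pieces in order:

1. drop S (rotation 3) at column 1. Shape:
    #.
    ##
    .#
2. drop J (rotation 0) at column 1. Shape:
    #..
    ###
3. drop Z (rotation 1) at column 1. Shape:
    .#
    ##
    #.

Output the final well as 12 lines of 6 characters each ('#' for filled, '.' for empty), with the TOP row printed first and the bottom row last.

Answer: ......
......
......
......
..#...
.##...
.#....
.#....
.###..
.#....
.##...
..#...

Derivation:
Drop 1: S rot3 at col 1 lands with bottom-row=0; cleared 0 line(s) (total 0); column heights now [0 3 2 0 0 0], max=3
Drop 2: J rot0 at col 1 lands with bottom-row=3; cleared 0 line(s) (total 0); column heights now [0 5 4 4 0 0], max=5
Drop 3: Z rot1 at col 1 lands with bottom-row=5; cleared 0 line(s) (total 0); column heights now [0 7 8 4 0 0], max=8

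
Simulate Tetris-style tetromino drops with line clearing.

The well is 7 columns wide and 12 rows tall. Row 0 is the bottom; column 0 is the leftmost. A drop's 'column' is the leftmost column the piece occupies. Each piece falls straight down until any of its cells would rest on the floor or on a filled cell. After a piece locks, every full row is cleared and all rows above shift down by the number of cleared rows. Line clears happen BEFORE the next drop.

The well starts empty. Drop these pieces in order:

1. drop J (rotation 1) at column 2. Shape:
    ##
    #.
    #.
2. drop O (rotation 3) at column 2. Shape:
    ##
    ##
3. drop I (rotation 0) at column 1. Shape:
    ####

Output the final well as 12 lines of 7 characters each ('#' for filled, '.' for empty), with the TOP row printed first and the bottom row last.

Drop 1: J rot1 at col 2 lands with bottom-row=0; cleared 0 line(s) (total 0); column heights now [0 0 3 3 0 0 0], max=3
Drop 2: O rot3 at col 2 lands with bottom-row=3; cleared 0 line(s) (total 0); column heights now [0 0 5 5 0 0 0], max=5
Drop 3: I rot0 at col 1 lands with bottom-row=5; cleared 0 line(s) (total 0); column heights now [0 6 6 6 6 0 0], max=6

Answer: .......
.......
.......
.......
.......
.......
.####..
..##...
..##...
..##...
..#....
..#....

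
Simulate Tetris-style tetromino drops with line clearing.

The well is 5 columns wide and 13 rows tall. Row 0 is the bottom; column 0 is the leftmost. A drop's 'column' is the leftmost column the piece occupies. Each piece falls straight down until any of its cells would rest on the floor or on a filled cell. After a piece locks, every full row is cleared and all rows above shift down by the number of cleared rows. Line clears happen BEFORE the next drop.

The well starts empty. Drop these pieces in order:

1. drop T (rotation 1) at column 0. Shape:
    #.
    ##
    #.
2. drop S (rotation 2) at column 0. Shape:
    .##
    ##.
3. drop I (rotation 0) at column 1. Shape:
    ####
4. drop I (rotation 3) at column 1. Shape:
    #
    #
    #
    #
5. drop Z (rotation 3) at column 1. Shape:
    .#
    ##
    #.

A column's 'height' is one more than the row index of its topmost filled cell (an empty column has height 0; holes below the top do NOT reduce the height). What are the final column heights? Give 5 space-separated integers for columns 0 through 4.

Drop 1: T rot1 at col 0 lands with bottom-row=0; cleared 0 line(s) (total 0); column heights now [3 2 0 0 0], max=3
Drop 2: S rot2 at col 0 lands with bottom-row=3; cleared 0 line(s) (total 0); column heights now [4 5 5 0 0], max=5
Drop 3: I rot0 at col 1 lands with bottom-row=5; cleared 0 line(s) (total 0); column heights now [4 6 6 6 6], max=6
Drop 4: I rot3 at col 1 lands with bottom-row=6; cleared 0 line(s) (total 0); column heights now [4 10 6 6 6], max=10
Drop 5: Z rot3 at col 1 lands with bottom-row=10; cleared 0 line(s) (total 0); column heights now [4 12 13 6 6], max=13

Answer: 4 12 13 6 6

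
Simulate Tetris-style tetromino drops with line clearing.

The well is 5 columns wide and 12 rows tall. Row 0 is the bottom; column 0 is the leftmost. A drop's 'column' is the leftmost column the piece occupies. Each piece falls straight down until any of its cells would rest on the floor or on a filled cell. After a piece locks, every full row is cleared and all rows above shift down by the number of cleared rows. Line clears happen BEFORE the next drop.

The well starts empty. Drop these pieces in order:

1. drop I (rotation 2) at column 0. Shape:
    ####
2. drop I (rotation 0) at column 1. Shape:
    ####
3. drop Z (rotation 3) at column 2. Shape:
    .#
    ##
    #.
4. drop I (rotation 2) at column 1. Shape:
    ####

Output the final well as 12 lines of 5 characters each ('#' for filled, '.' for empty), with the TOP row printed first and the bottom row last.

Answer: .....
.....
.....
.....
.....
.....
.####
...#.
..##.
..#..
.####
####.

Derivation:
Drop 1: I rot2 at col 0 lands with bottom-row=0; cleared 0 line(s) (total 0); column heights now [1 1 1 1 0], max=1
Drop 2: I rot0 at col 1 lands with bottom-row=1; cleared 0 line(s) (total 0); column heights now [1 2 2 2 2], max=2
Drop 3: Z rot3 at col 2 lands with bottom-row=2; cleared 0 line(s) (total 0); column heights now [1 2 4 5 2], max=5
Drop 4: I rot2 at col 1 lands with bottom-row=5; cleared 0 line(s) (total 0); column heights now [1 6 6 6 6], max=6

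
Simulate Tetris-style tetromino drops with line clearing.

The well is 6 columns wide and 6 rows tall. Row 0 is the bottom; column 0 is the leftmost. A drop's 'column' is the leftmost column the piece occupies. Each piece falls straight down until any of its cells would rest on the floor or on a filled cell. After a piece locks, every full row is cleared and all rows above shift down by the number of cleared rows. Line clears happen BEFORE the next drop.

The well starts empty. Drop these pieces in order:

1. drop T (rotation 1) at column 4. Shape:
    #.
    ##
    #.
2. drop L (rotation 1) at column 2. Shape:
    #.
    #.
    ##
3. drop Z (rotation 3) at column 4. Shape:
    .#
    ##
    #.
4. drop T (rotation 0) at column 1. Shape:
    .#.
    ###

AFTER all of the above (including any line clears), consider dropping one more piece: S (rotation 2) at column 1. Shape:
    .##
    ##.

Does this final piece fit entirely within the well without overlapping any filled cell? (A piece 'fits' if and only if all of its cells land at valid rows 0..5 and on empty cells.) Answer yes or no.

Answer: no

Derivation:
Drop 1: T rot1 at col 4 lands with bottom-row=0; cleared 0 line(s) (total 0); column heights now [0 0 0 0 3 2], max=3
Drop 2: L rot1 at col 2 lands with bottom-row=0; cleared 0 line(s) (total 0); column heights now [0 0 3 1 3 2], max=3
Drop 3: Z rot3 at col 4 lands with bottom-row=3; cleared 0 line(s) (total 0); column heights now [0 0 3 1 5 6], max=6
Drop 4: T rot0 at col 1 lands with bottom-row=3; cleared 0 line(s) (total 0); column heights now [0 4 5 4 5 6], max=6
Test piece S rot2 at col 1 (width 3): heights before test = [0 4 5 4 5 6]; fits = False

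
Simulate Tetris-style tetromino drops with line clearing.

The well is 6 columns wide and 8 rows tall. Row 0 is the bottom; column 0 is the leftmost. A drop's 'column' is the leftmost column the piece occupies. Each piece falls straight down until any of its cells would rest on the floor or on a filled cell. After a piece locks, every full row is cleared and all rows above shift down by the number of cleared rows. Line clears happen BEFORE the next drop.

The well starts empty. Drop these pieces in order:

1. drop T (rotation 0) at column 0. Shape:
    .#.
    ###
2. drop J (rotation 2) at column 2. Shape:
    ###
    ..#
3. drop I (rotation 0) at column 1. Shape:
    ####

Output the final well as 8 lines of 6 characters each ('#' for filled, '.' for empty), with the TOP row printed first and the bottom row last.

Drop 1: T rot0 at col 0 lands with bottom-row=0; cleared 0 line(s) (total 0); column heights now [1 2 1 0 0 0], max=2
Drop 2: J rot2 at col 2 lands with bottom-row=0; cleared 0 line(s) (total 0); column heights now [1 2 2 2 2 0], max=2
Drop 3: I rot0 at col 1 lands with bottom-row=2; cleared 0 line(s) (total 0); column heights now [1 3 3 3 3 0], max=3

Answer: ......
......
......
......
......
.####.
.####.
###.#.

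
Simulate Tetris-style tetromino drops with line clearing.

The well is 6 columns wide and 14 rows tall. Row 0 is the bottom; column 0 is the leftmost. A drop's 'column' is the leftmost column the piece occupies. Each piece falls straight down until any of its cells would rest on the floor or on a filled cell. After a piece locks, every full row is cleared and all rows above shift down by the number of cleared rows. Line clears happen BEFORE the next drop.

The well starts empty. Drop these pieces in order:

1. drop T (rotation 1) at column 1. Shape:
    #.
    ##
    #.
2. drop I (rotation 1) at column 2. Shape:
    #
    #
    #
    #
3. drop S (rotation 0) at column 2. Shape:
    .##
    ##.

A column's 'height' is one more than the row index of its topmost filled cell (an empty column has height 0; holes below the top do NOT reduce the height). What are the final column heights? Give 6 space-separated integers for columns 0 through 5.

Answer: 0 3 7 8 8 0

Derivation:
Drop 1: T rot1 at col 1 lands with bottom-row=0; cleared 0 line(s) (total 0); column heights now [0 3 2 0 0 0], max=3
Drop 2: I rot1 at col 2 lands with bottom-row=2; cleared 0 line(s) (total 0); column heights now [0 3 6 0 0 0], max=6
Drop 3: S rot0 at col 2 lands with bottom-row=6; cleared 0 line(s) (total 0); column heights now [0 3 7 8 8 0], max=8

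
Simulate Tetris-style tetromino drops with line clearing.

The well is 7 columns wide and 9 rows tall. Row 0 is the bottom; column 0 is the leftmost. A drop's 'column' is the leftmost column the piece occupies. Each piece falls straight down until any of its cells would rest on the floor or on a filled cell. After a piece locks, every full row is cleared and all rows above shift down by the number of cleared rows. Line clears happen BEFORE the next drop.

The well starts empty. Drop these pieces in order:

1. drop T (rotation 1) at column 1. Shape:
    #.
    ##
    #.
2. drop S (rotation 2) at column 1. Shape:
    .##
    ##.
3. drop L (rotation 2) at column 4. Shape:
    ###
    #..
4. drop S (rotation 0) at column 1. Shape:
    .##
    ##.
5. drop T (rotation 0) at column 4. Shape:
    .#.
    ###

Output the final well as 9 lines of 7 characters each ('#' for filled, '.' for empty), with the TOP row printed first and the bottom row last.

Drop 1: T rot1 at col 1 lands with bottom-row=0; cleared 0 line(s) (total 0); column heights now [0 3 2 0 0 0 0], max=3
Drop 2: S rot2 at col 1 lands with bottom-row=3; cleared 0 line(s) (total 0); column heights now [0 4 5 5 0 0 0], max=5
Drop 3: L rot2 at col 4 lands with bottom-row=0; cleared 0 line(s) (total 0); column heights now [0 4 5 5 2 2 2], max=5
Drop 4: S rot0 at col 1 lands with bottom-row=5; cleared 0 line(s) (total 0); column heights now [0 6 7 7 2 2 2], max=7
Drop 5: T rot0 at col 4 lands with bottom-row=2; cleared 0 line(s) (total 0); column heights now [0 6 7 7 3 4 3], max=7

Answer: .......
.......
..##...
.##....
..##...
.##..#.
.#..###
.##.###
.#..#..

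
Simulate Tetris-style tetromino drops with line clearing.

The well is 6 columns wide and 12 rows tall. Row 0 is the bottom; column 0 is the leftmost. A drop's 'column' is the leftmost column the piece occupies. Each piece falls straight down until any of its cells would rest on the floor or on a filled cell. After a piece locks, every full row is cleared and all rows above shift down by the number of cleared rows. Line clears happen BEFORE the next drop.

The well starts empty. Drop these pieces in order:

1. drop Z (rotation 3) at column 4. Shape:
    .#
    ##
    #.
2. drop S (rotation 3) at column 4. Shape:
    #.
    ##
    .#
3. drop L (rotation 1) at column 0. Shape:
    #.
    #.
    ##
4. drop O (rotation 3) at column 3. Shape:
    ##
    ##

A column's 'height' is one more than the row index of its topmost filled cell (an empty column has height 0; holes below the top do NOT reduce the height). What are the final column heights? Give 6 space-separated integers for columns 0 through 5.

Answer: 3 1 0 8 8 5

Derivation:
Drop 1: Z rot3 at col 4 lands with bottom-row=0; cleared 0 line(s) (total 0); column heights now [0 0 0 0 2 3], max=3
Drop 2: S rot3 at col 4 lands with bottom-row=3; cleared 0 line(s) (total 0); column heights now [0 0 0 0 6 5], max=6
Drop 3: L rot1 at col 0 lands with bottom-row=0; cleared 0 line(s) (total 0); column heights now [3 1 0 0 6 5], max=6
Drop 4: O rot3 at col 3 lands with bottom-row=6; cleared 0 line(s) (total 0); column heights now [3 1 0 8 8 5], max=8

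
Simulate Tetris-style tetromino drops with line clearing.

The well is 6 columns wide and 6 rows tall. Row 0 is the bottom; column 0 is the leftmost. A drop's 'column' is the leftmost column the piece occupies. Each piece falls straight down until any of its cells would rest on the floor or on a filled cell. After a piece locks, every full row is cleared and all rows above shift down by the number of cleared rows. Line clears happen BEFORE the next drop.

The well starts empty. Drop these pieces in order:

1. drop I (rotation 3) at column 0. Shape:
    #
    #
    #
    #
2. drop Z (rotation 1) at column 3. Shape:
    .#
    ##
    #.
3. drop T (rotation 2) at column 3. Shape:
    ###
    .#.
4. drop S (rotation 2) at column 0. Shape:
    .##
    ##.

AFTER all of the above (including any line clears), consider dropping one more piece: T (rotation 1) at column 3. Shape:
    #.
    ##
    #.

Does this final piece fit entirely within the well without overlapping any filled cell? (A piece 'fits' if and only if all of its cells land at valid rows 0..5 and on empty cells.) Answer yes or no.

Answer: no

Derivation:
Drop 1: I rot3 at col 0 lands with bottom-row=0; cleared 0 line(s) (total 0); column heights now [4 0 0 0 0 0], max=4
Drop 2: Z rot1 at col 3 lands with bottom-row=0; cleared 0 line(s) (total 0); column heights now [4 0 0 2 3 0], max=4
Drop 3: T rot2 at col 3 lands with bottom-row=3; cleared 0 line(s) (total 0); column heights now [4 0 0 5 5 5], max=5
Drop 4: S rot2 at col 0 lands with bottom-row=4; cleared 0 line(s) (total 0); column heights now [5 6 6 5 5 5], max=6
Test piece T rot1 at col 3 (width 2): heights before test = [5 6 6 5 5 5]; fits = False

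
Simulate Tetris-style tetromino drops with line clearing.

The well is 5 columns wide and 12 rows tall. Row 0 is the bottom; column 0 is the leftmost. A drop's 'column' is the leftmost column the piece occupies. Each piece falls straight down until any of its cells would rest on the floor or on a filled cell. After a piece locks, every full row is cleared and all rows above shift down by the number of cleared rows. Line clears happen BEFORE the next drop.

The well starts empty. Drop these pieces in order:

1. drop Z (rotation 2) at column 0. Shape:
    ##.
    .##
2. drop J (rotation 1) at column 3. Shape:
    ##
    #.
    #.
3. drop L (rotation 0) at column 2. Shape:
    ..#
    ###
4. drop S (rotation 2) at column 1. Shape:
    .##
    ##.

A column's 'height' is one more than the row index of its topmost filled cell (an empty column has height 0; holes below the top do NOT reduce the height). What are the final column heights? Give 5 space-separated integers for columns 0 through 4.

Drop 1: Z rot2 at col 0 lands with bottom-row=0; cleared 0 line(s) (total 0); column heights now [2 2 1 0 0], max=2
Drop 2: J rot1 at col 3 lands with bottom-row=0; cleared 0 line(s) (total 0); column heights now [2 2 1 3 3], max=3
Drop 3: L rot0 at col 2 lands with bottom-row=3; cleared 0 line(s) (total 0); column heights now [2 2 4 4 5], max=5
Drop 4: S rot2 at col 1 lands with bottom-row=4; cleared 0 line(s) (total 0); column heights now [2 5 6 6 5], max=6

Answer: 2 5 6 6 5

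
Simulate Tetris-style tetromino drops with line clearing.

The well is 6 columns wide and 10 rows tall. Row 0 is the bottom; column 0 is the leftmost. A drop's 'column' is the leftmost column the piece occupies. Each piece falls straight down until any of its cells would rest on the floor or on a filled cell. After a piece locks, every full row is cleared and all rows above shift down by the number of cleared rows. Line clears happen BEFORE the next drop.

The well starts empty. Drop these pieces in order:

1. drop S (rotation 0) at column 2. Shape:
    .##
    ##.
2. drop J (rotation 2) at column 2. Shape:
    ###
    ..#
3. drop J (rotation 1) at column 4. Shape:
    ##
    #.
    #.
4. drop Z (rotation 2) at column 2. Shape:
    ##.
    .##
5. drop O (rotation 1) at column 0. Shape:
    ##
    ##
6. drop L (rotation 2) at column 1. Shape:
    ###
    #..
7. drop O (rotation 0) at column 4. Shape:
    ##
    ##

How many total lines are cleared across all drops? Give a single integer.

Drop 1: S rot0 at col 2 lands with bottom-row=0; cleared 0 line(s) (total 0); column heights now [0 0 1 2 2 0], max=2
Drop 2: J rot2 at col 2 lands with bottom-row=2; cleared 0 line(s) (total 0); column heights now [0 0 4 4 4 0], max=4
Drop 3: J rot1 at col 4 lands with bottom-row=4; cleared 0 line(s) (total 0); column heights now [0 0 4 4 7 7], max=7
Drop 4: Z rot2 at col 2 lands with bottom-row=7; cleared 0 line(s) (total 0); column heights now [0 0 9 9 8 7], max=9
Drop 5: O rot1 at col 0 lands with bottom-row=0; cleared 0 line(s) (total 0); column heights now [2 2 9 9 8 7], max=9
Drop 6: L rot2 at col 1 lands with bottom-row=8; cleared 0 line(s) (total 0); column heights now [2 10 10 10 8 7], max=10
Drop 7: O rot0 at col 4 lands with bottom-row=8; cleared 0 line(s) (total 0); column heights now [2 10 10 10 10 10], max=10

Answer: 0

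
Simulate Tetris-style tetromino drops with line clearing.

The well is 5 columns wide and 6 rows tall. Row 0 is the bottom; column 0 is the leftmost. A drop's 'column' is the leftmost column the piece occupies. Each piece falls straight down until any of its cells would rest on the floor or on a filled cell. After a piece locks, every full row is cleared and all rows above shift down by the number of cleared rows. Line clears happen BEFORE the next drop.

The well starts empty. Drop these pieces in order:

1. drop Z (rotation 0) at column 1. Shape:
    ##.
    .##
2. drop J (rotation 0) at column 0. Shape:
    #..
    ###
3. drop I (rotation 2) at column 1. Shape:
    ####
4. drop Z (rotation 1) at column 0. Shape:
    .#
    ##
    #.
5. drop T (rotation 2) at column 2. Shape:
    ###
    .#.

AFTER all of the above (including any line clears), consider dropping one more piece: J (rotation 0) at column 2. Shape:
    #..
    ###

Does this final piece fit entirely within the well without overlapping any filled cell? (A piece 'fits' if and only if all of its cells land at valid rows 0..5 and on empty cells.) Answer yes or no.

Drop 1: Z rot0 at col 1 lands with bottom-row=0; cleared 0 line(s) (total 0); column heights now [0 2 2 1 0], max=2
Drop 2: J rot0 at col 0 lands with bottom-row=2; cleared 0 line(s) (total 0); column heights now [4 3 3 1 0], max=4
Drop 3: I rot2 at col 1 lands with bottom-row=3; cleared 1 line(s) (total 1); column heights now [3 3 3 1 0], max=3
Drop 4: Z rot1 at col 0 lands with bottom-row=3; cleared 0 line(s) (total 1); column heights now [5 6 3 1 0], max=6
Drop 5: T rot2 at col 2 lands with bottom-row=2; cleared 0 line(s) (total 1); column heights now [5 6 4 4 4], max=6
Test piece J rot0 at col 2 (width 3): heights before test = [5 6 4 4 4]; fits = True

Answer: yes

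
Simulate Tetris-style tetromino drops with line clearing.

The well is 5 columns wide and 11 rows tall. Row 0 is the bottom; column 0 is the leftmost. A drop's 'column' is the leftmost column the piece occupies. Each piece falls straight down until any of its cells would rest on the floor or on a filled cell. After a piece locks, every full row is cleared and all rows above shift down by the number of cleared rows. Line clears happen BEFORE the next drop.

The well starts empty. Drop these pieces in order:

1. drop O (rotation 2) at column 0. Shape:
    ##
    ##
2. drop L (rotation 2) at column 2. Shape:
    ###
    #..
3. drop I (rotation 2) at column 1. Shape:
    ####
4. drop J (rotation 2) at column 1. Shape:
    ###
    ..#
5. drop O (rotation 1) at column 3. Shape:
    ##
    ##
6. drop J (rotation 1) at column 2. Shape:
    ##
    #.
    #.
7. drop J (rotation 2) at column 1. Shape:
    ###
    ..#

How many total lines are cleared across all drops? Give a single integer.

Answer: 1

Derivation:
Drop 1: O rot2 at col 0 lands with bottom-row=0; cleared 0 line(s) (total 0); column heights now [2 2 0 0 0], max=2
Drop 2: L rot2 at col 2 lands with bottom-row=0; cleared 1 line(s) (total 1); column heights now [1 1 1 0 0], max=1
Drop 3: I rot2 at col 1 lands with bottom-row=1; cleared 0 line(s) (total 1); column heights now [1 2 2 2 2], max=2
Drop 4: J rot2 at col 1 lands with bottom-row=2; cleared 0 line(s) (total 1); column heights now [1 4 4 4 2], max=4
Drop 5: O rot1 at col 3 lands with bottom-row=4; cleared 0 line(s) (total 1); column heights now [1 4 4 6 6], max=6
Drop 6: J rot1 at col 2 lands with bottom-row=4; cleared 0 line(s) (total 1); column heights now [1 4 7 7 6], max=7
Drop 7: J rot2 at col 1 lands with bottom-row=7; cleared 0 line(s) (total 1); column heights now [1 9 9 9 6], max=9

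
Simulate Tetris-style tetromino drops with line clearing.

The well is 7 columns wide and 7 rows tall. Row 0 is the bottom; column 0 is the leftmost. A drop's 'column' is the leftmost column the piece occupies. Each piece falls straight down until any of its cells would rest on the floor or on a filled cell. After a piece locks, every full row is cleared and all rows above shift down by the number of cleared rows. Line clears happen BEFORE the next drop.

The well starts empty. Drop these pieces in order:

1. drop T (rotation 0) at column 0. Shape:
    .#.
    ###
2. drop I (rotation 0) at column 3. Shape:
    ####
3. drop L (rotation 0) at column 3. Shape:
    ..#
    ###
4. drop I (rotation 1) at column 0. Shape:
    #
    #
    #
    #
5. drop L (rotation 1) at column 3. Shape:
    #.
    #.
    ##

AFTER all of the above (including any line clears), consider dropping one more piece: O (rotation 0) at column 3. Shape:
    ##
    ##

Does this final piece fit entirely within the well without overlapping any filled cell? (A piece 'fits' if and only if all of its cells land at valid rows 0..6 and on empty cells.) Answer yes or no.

Drop 1: T rot0 at col 0 lands with bottom-row=0; cleared 0 line(s) (total 0); column heights now [1 2 1 0 0 0 0], max=2
Drop 2: I rot0 at col 3 lands with bottom-row=0; cleared 1 line(s) (total 1); column heights now [0 1 0 0 0 0 0], max=1
Drop 3: L rot0 at col 3 lands with bottom-row=0; cleared 0 line(s) (total 1); column heights now [0 1 0 1 1 2 0], max=2
Drop 4: I rot1 at col 0 lands with bottom-row=0; cleared 0 line(s) (total 1); column heights now [4 1 0 1 1 2 0], max=4
Drop 5: L rot1 at col 3 lands with bottom-row=1; cleared 0 line(s) (total 1); column heights now [4 1 0 4 2 2 0], max=4
Test piece O rot0 at col 3 (width 2): heights before test = [4 1 0 4 2 2 0]; fits = True

Answer: yes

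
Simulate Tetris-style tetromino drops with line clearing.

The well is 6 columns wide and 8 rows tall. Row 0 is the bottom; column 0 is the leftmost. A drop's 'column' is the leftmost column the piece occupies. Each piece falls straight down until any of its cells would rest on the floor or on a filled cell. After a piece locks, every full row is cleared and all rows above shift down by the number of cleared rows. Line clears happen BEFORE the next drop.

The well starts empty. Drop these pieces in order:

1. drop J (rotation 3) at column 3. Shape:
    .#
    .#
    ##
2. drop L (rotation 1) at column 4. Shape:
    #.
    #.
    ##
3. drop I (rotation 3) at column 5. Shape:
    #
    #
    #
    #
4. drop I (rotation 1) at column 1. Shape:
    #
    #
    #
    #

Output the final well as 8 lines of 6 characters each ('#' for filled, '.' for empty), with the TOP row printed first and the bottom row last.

Answer: .....#
.....#
....##
....##
.#..##
.#..#.
.#..#.
.#.##.

Derivation:
Drop 1: J rot3 at col 3 lands with bottom-row=0; cleared 0 line(s) (total 0); column heights now [0 0 0 1 3 0], max=3
Drop 2: L rot1 at col 4 lands with bottom-row=3; cleared 0 line(s) (total 0); column heights now [0 0 0 1 6 4], max=6
Drop 3: I rot3 at col 5 lands with bottom-row=4; cleared 0 line(s) (total 0); column heights now [0 0 0 1 6 8], max=8
Drop 4: I rot1 at col 1 lands with bottom-row=0; cleared 0 line(s) (total 0); column heights now [0 4 0 1 6 8], max=8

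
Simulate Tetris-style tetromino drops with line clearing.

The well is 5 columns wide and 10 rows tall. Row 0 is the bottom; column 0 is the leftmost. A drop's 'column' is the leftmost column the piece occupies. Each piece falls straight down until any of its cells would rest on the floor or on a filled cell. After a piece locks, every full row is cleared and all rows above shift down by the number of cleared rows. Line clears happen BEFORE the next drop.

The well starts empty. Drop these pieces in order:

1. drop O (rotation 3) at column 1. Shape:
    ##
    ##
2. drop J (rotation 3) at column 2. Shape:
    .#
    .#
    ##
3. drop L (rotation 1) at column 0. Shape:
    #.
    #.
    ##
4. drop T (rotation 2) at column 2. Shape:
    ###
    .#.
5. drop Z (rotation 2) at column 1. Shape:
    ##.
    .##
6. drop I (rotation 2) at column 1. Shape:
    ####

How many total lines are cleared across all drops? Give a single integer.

Answer: 0

Derivation:
Drop 1: O rot3 at col 1 lands with bottom-row=0; cleared 0 line(s) (total 0); column heights now [0 2 2 0 0], max=2
Drop 2: J rot3 at col 2 lands with bottom-row=2; cleared 0 line(s) (total 0); column heights now [0 2 3 5 0], max=5
Drop 3: L rot1 at col 0 lands with bottom-row=2; cleared 0 line(s) (total 0); column heights now [5 3 3 5 0], max=5
Drop 4: T rot2 at col 2 lands with bottom-row=5; cleared 0 line(s) (total 0); column heights now [5 3 7 7 7], max=7
Drop 5: Z rot2 at col 1 lands with bottom-row=7; cleared 0 line(s) (total 0); column heights now [5 9 9 8 7], max=9
Drop 6: I rot2 at col 1 lands with bottom-row=9; cleared 0 line(s) (total 0); column heights now [5 10 10 10 10], max=10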